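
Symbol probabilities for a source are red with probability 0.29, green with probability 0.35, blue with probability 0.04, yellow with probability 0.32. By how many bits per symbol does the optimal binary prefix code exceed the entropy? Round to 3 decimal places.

0.220 bits

Entropy H = −Σ p log₂ p ≈ 1.7598 bits.
Huffman merges: 1/25+29/100→33/100; 8/25+33/100→13/20; 7/20+13/20→1. L = 99/50 ≈ 1.9800.
L − H = 1.9800 − 1.7598 = 0.220 bits.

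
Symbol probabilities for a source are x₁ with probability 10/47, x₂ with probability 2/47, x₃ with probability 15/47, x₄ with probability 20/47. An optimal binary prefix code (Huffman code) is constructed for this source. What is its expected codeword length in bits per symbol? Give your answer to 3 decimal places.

1.830 bits/symbol

Repeatedly combine the two least-probable nodes; the expected code length is the sum of the merged weights.
merge 2/47 + 10/47 → 12/47
merge 12/47 + 15/47 → 27/47
merge 20/47 + 27/47 → 1
L = 12/47 + 27/47 + 1 = 86/47 ≈ 1.830 bits/symbol.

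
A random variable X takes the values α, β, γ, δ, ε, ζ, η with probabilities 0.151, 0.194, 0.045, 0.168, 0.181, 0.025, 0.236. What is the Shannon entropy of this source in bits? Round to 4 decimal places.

2.5755 bits

H = −Σ pᵢ log₂ pᵢ.
−0.151·log₂(0.151) = 0.4118
−0.194·log₂(0.194) = 0.4590
−0.045·log₂(0.045) = 0.2013
−0.168·log₂(0.168) = 0.4323
−0.181·log₂(0.181) = 0.4463
−0.025·log₂(0.025) = 0.1330
−0.236·log₂(0.236) = 0.4916
Sum ≈ 2.5755 → 2.5755 bits.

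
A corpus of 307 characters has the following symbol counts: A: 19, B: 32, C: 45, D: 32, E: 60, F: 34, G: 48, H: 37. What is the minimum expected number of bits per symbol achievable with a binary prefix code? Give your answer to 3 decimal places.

2.971 bits/symbol

Probabilities are the counts divided by 307.
Repeatedly combine the two least-probable nodes; the expected code length is the sum of the merged weights.
merge 19/307 + 32/307 → 51/307
merge 32/307 + 34/307 → 66/307
merge 37/307 + 45/307 → 82/307
merge 48/307 + 51/307 → 99/307
merge 60/307 + 66/307 → 126/307
merge 82/307 + 99/307 → 181/307
merge 126/307 + 181/307 → 1
L = 51/307 + 66/307 + 82/307 + 99/307 + 126/307 + 181/307 + 1 = 912/307 ≈ 2.971 bits/symbol.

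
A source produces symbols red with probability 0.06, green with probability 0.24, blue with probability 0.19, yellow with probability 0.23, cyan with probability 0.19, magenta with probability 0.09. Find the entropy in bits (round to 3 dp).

H = −Σ pᵢ log₂ pᵢ.
−0.06·log₂(0.06) = 0.2435
−0.24·log₂(0.24) = 0.4941
−0.19·log₂(0.19) = 0.4552
−0.23·log₂(0.23) = 0.4877
−0.19·log₂(0.19) = 0.4552
−0.09·log₂(0.09) = 0.3127
Sum ≈ 2.4484 → 2.448 bits.

2.448 bits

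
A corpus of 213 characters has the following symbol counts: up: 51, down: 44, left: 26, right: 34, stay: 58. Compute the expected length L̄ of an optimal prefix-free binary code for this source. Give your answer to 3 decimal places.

2.282 bits/symbol

Probabilities are the counts divided by 213.
Repeatedly combine the two least-probable nodes; the expected code length is the sum of the merged weights.
merge 26/213 + 34/213 → 20/71
merge 44/213 + 17/71 → 95/213
merge 58/213 + 20/71 → 118/213
merge 95/213 + 118/213 → 1
L = 20/71 + 95/213 + 118/213 + 1 = 162/71 ≈ 2.282 bits/symbol.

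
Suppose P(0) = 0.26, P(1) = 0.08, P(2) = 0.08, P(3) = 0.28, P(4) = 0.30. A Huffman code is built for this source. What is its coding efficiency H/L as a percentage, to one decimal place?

Entropy H = −Σ p log₂ p ≈ 2.1236 bits.
Huffman merges: 2/25+2/25→4/25; 4/25+13/50→21/50; 7/25+3/10→29/50; 21/50+29/50→1. L = 54/25 ≈ 2.1600.
Efficiency = H/L = 2.1236/2.1600 = 98.3%.

98.3%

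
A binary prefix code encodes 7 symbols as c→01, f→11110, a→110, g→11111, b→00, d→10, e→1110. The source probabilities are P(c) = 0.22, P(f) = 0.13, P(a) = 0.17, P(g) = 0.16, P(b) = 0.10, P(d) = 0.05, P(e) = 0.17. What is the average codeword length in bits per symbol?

3.38 bits/symbol

L̄ = Σ pᵢ·ℓᵢ = 0.22·2 + 0.13·5 + 0.17·3 + 0.16·5 + 0.10·2 + 0.05·2 + 0.17·4 = 3.38 bits/symbol.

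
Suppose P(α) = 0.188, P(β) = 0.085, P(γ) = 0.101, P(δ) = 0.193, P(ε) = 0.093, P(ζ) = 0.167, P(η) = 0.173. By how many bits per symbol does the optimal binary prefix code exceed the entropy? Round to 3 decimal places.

0.062 bits

Entropy H = −Σ p log₂ p ≈ 2.7355 bits.
Huffman merges: 17/200+93/1000→89/500; 101/1000+167/1000→67/250; 173/1000+89/500→351/1000; 47/250+193/1000→381/1000; 67/250+351/1000→619/1000; 381/1000+619/1000→1. L = 2797/1000 ≈ 2.7970.
L − H = 2.7970 − 2.7355 = 0.062 bits.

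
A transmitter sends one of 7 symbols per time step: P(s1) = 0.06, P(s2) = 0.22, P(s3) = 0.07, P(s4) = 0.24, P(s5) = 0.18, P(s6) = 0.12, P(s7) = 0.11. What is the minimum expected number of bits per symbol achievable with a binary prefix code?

2.67 bits/symbol

Repeatedly combine the two least-probable nodes; the expected code length is the sum of the merged weights.
merge 3/50 + 7/100 → 13/100
merge 11/100 + 3/25 → 23/100
merge 13/100 + 9/50 → 31/100
merge 11/50 + 23/100 → 9/20
merge 6/25 + 31/100 → 11/20
merge 9/20 + 11/20 → 1
L = 13/100 + 23/100 + 31/100 + 9/20 + 11/20 + 1 = 267/100 = 2.67 bits/symbol.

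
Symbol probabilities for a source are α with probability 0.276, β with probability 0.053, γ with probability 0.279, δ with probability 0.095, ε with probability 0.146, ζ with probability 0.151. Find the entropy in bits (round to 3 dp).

H = −Σ pᵢ log₂ pᵢ.
−0.276·log₂(0.276) = 0.5126
−0.053·log₂(0.053) = 0.2246
−0.279·log₂(0.279) = 0.5138
−0.095·log₂(0.095) = 0.3226
−0.146·log₂(0.146) = 0.4053
−0.151·log₂(0.151) = 0.4118
Sum ≈ 2.3908 → 2.391 bits.

2.391 bits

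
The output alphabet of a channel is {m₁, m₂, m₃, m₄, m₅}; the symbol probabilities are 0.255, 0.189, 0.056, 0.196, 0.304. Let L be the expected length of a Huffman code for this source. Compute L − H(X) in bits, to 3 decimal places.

0.072 bits

Entropy H = −Σ p log₂ p ≈ 2.1729 bits.
Huffman merges: 7/125+189/1000→49/200; 49/250+49/200→441/1000; 51/200+38/125→559/1000; 441/1000+559/1000→1. L = 449/200 ≈ 2.2450.
L − H = 2.2450 − 2.1729 = 0.072 bits.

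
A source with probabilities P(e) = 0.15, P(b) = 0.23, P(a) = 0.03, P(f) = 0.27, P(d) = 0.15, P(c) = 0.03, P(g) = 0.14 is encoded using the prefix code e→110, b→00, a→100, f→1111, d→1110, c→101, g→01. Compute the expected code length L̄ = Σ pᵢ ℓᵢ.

3.05 bits/symbol

L̄ = Σ pᵢ·ℓᵢ = 0.15·3 + 0.23·2 + 0.03·3 + 0.27·4 + 0.15·4 + 0.03·3 + 0.14·2 = 3.05 bits/symbol.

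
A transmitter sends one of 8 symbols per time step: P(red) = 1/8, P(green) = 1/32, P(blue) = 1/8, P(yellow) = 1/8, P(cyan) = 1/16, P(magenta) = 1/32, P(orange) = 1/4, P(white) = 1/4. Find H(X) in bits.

Each probability is a power of 1/2, so log₂(1/p) is an integer.
H = Σ p·log₂(1/p) = 1/8·3 + 1/32·5 + 1/8·3 + 1/8·3 + 1/16·4 + 1/32·5 + 1/4·2 + 1/4·2 = 2.6875 bits.

2.6875 bits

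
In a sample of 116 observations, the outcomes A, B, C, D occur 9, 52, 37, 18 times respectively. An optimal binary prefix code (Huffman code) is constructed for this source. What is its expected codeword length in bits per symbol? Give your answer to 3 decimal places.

1.784 bits/symbol

Probabilities are the counts divided by 116.
Repeatedly combine the two least-probable nodes; the expected code length is the sum of the merged weights.
merge 9/116 + 9/58 → 27/116
merge 27/116 + 37/116 → 16/29
merge 13/29 + 16/29 → 1
L = 27/116 + 16/29 + 1 = 207/116 ≈ 1.784 bits/symbol.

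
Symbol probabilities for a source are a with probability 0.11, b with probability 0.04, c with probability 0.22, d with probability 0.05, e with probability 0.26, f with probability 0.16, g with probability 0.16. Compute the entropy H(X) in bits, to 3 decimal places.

2.584 bits

H = −Σ pᵢ log₂ pᵢ.
−0.11·log₂(0.11) = 0.3503
−0.04·log₂(0.04) = 0.1858
−0.22·log₂(0.22) = 0.4806
−0.05·log₂(0.05) = 0.2161
−0.26·log₂(0.26) = 0.5053
−0.16·log₂(0.16) = 0.4230
−0.16·log₂(0.16) = 0.4230
Sum ≈ 2.5840 → 2.584 bits.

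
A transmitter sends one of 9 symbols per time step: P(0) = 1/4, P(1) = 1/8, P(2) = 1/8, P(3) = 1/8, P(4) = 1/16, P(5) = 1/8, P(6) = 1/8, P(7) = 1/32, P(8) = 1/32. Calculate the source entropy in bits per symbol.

Each probability is a power of 1/2, so log₂(1/p) is an integer.
H = Σ p·log₂(1/p) = 1/4·2 + 1/8·3 + 1/8·3 + 1/8·3 + 1/16·4 + 1/8·3 + 1/8·3 + 1/32·5 + 1/32·5 = 2.9375 bits.

2.9375 bits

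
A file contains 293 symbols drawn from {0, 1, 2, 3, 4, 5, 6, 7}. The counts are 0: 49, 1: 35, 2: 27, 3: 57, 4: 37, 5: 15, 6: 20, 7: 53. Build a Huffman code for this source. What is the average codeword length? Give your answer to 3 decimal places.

2.925 bits/symbol

Probabilities are the counts divided by 293.
Repeatedly combine the two least-probable nodes; the expected code length is the sum of the merged weights.
merge 15/293 + 20/293 → 35/293
merge 27/293 + 35/293 → 62/293
merge 35/293 + 37/293 → 72/293
merge 49/293 + 53/293 → 102/293
merge 57/293 + 62/293 → 119/293
merge 72/293 + 102/293 → 174/293
merge 119/293 + 174/293 → 1
L = 35/293 + 62/293 + 72/293 + 102/293 + 119/293 + 174/293 + 1 = 857/293 ≈ 2.925 bits/symbol.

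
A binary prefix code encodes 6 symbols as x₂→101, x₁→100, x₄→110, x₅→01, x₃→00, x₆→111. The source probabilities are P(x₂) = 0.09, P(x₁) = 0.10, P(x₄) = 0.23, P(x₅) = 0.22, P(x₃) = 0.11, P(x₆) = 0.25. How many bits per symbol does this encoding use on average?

2.67 bits/symbol

L̄ = Σ pᵢ·ℓᵢ = 0.09·3 + 0.10·3 + 0.23·3 + 0.22·2 + 0.11·2 + 0.25·3 = 2.67 bits/symbol.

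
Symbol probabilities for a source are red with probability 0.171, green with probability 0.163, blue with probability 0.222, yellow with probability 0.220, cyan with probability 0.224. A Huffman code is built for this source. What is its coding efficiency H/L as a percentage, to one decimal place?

Entropy H = −Σ p log₂ p ≈ 2.3084 bits.
Huffman merges: 163/1000+171/1000→167/500; 11/50+111/500→221/500; 28/125+167/500→279/500; 221/500+279/500→1. L = 1167/500 ≈ 2.3340.
Efficiency = H/L = 2.3084/2.3340 = 98.9%.

98.9%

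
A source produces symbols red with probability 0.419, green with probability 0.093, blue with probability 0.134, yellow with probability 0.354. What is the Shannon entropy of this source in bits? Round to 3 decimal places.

1.763 bits

H = −Σ pᵢ log₂ pᵢ.
−0.419·log₂(0.419) = 0.5258
−0.093·log₂(0.093) = 0.3187
−0.134·log₂(0.134) = 0.3886
−0.354·log₂(0.354) = 0.5304
Sum ≈ 1.7634 → 1.763 bits.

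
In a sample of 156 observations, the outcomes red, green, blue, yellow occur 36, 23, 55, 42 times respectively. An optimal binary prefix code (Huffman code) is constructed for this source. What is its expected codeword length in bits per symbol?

Probabilities are the counts divided by 156.
Repeatedly combine the two least-probable nodes; the expected code length is the sum of the merged weights.
merge 23/156 + 3/13 → 59/156
merge 7/26 + 55/156 → 97/156
merge 59/156 + 97/156 → 1
L = 59/156 + 97/156 + 1 = 2 bits/symbol.

2 bits/symbol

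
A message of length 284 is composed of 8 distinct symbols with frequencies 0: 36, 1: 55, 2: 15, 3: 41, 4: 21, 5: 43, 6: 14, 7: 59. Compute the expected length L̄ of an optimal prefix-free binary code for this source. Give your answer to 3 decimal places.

Probabilities are the counts divided by 284.
Repeatedly combine the two least-probable nodes; the expected code length is the sum of the merged weights.
merge 7/142 + 15/284 → 29/284
merge 21/284 + 29/284 → 25/142
merge 9/71 + 41/284 → 77/284
merge 43/284 + 25/142 → 93/284
merge 55/284 + 59/284 → 57/142
merge 77/284 + 93/284 → 85/142
merge 57/142 + 85/142 → 1
L = 29/284 + 25/142 + 77/284 + 93/284 + 57/142 + 85/142 + 1 = 817/284 ≈ 2.877 bits/symbol.

2.877 bits/symbol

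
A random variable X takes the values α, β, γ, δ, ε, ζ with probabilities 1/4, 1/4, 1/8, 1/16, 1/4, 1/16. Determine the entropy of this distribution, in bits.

2.375 bits

Each probability is a power of 1/2, so log₂(1/p) is an integer.
H = Σ p·log₂(1/p) = 1/4·2 + 1/4·2 + 1/8·3 + 1/16·4 + 1/4·2 + 1/16·4 = 2.375 bits.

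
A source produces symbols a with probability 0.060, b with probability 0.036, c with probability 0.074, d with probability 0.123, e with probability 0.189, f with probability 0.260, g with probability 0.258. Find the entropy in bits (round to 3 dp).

2.530 bits

H = −Σ pᵢ log₂ pᵢ.
−0.060·log₂(0.060) = 0.2435
−0.036·log₂(0.036) = 0.1727
−0.074·log₂(0.074) = 0.2780
−0.123·log₂(0.123) = 0.3719
−0.189·log₂(0.189) = 0.4543
−0.260·log₂(0.260) = 0.5053
−0.258·log₂(0.258) = 0.5043
Sum ≈ 2.5298 → 2.530 bits.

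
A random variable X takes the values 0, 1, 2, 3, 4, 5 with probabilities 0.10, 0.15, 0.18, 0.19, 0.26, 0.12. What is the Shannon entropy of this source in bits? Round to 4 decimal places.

H = −Σ pᵢ log₂ pᵢ.
−0.10·log₂(0.10) = 0.3322
−0.15·log₂(0.15) = 0.4105
−0.18·log₂(0.18) = 0.4453
−0.19·log₂(0.19) = 0.4552
−0.26·log₂(0.26) = 0.5053
−0.12·log₂(0.12) = 0.3671
Sum ≈ 2.5156 → 2.5156 bits.

2.5156 bits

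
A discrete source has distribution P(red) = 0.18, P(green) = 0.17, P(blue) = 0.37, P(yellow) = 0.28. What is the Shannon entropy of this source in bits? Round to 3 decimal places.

H = −Σ pᵢ log₂ pᵢ.
−0.18·log₂(0.18) = 0.4453
−0.17·log₂(0.17) = 0.4346
−0.37·log₂(0.37) = 0.5307
−0.28·log₂(0.28) = 0.5142
Sum ≈ 1.9248 → 1.925 bits.

1.925 bits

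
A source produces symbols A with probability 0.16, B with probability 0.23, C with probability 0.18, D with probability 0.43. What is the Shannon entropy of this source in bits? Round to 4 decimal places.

H = −Σ pᵢ log₂ pᵢ.
−0.16·log₂(0.16) = 0.4230
−0.23·log₂(0.23) = 0.4877
−0.18·log₂(0.18) = 0.4453
−0.43·log₂(0.43) = 0.5236
Sum ≈ 1.8796 → 1.8796 bits.

1.8796 bits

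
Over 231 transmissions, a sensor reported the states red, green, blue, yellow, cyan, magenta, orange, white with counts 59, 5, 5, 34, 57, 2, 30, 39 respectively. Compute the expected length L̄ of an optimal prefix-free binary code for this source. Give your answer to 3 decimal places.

2.580 bits/symbol

Probabilities are the counts divided by 231.
Repeatedly combine the two least-probable nodes; the expected code length is the sum of the merged weights.
merge 2/231 + 5/231 → 1/33
merge 5/231 + 1/33 → 4/77
merge 4/77 + 10/77 → 2/11
merge 34/231 + 13/77 → 73/231
merge 2/11 + 19/77 → 3/7
merge 59/231 + 73/231 → 4/7
merge 3/7 + 4/7 → 1
L = 1/33 + 4/77 + 2/11 + 73/231 + 3/7 + 4/7 + 1 = 596/231 ≈ 2.580 bits/symbol.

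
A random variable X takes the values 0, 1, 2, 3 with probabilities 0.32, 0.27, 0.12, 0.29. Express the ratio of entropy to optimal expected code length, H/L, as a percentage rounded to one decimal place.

Entropy H = −Σ p log₂ p ≈ 1.9210 bits.
Huffman merges: 3/25+27/100→39/100; 29/100+8/25→61/100; 39/100+61/100→1. L = 2 ≈ 2.0000.
Efficiency = H/L = 1.9210/2.0000 = 96.1%.

96.1%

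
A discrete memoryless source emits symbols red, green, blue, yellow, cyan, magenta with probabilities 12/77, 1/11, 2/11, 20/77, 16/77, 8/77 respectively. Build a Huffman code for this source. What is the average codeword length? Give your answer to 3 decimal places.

2.532 bits/symbol

Repeatedly combine the two least-probable nodes; the expected code length is the sum of the merged weights.
merge 1/11 + 8/77 → 15/77
merge 12/77 + 2/11 → 26/77
merge 15/77 + 16/77 → 31/77
merge 20/77 + 26/77 → 46/77
merge 31/77 + 46/77 → 1
L = 15/77 + 26/77 + 31/77 + 46/77 + 1 = 195/77 ≈ 2.532 bits/symbol.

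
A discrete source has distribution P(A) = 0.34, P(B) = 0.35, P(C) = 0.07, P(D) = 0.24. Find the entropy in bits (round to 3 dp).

H = −Σ pᵢ log₂ pᵢ.
−0.34·log₂(0.34) = 0.5292
−0.35·log₂(0.35) = 0.5301
−0.07·log₂(0.07) = 0.2686
−0.24·log₂(0.24) = 0.4941
Sum ≈ 1.8220 → 1.822 bits.

1.822 bits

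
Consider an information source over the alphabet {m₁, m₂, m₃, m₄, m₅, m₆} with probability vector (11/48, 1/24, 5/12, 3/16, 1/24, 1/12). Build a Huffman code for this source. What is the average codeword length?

Repeatedly combine the two least-probable nodes; the expected code length is the sum of the merged weights.
merge 1/24 + 1/24 → 1/12
merge 1/12 + 1/12 → 1/6
merge 1/6 + 3/16 → 17/48
merge 11/48 + 17/48 → 7/12
merge 5/12 + 7/12 → 1
L = 1/12 + 1/6 + 17/48 + 7/12 + 1 = 35/16 = 2.1875 bits/symbol.

2.1875 bits/symbol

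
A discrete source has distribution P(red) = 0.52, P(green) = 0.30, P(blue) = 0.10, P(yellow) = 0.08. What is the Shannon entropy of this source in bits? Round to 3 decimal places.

H = −Σ pᵢ log₂ pᵢ.
−0.52·log₂(0.52) = 0.4906
−0.30·log₂(0.30) = 0.5211
−0.10·log₂(0.10) = 0.3322
−0.08·log₂(0.08) = 0.2915
Sum ≈ 1.6354 → 1.635 bits.

1.635 bits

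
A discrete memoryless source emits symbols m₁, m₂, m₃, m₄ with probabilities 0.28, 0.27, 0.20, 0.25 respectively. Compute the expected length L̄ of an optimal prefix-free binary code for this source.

Repeatedly combine the two least-probable nodes; the expected code length is the sum of the merged weights.
merge 1/5 + 1/4 → 9/20
merge 27/100 + 7/25 → 11/20
merge 9/20 + 11/20 → 1
L = 9/20 + 11/20 + 1 = 2 bits/symbol.

2 bits/symbol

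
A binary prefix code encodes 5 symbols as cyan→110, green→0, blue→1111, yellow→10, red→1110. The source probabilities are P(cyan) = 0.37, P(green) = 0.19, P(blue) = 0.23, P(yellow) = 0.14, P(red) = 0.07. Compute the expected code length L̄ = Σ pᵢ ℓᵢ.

L̄ = Σ pᵢ·ℓᵢ = 0.37·3 + 0.19·1 + 0.23·4 + 0.14·2 + 0.07·4 = 2.78 bits/symbol.

2.78 bits/symbol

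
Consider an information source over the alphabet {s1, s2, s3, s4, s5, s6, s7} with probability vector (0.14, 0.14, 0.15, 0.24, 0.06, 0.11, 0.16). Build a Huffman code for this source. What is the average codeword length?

2.76 bits/symbol

Repeatedly combine the two least-probable nodes; the expected code length is the sum of the merged weights.
merge 3/50 + 11/100 → 17/100
merge 7/50 + 7/50 → 7/25
merge 3/20 + 4/25 → 31/100
merge 17/100 + 6/25 → 41/100
merge 7/25 + 31/100 → 59/100
merge 41/100 + 59/100 → 1
L = 17/100 + 7/25 + 31/100 + 41/100 + 59/100 + 1 = 69/25 = 2.76 bits/symbol.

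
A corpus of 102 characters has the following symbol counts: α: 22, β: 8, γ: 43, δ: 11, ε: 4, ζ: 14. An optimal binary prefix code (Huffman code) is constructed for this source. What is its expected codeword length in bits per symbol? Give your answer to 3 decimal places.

2.275 bits/symbol

Probabilities are the counts divided by 102.
Repeatedly combine the two least-probable nodes; the expected code length is the sum of the merged weights.
merge 2/51 + 4/51 → 2/17
merge 11/102 + 2/17 → 23/102
merge 7/51 + 11/51 → 6/17
merge 23/102 + 6/17 → 59/102
merge 43/102 + 59/102 → 1
L = 2/17 + 23/102 + 6/17 + 59/102 + 1 = 116/51 ≈ 2.275 bits/symbol.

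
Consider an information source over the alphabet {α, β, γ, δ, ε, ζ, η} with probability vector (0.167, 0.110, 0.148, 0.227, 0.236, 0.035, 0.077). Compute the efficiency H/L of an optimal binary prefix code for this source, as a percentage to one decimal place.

Entropy H = −Σ p log₂ p ≈ 2.6208 bits.
Huffman merges: 7/200+77/1000→14/125; 11/100+14/125→111/500; 37/250+167/1000→63/200; 111/500+227/1000→449/1000; 59/250+63/200→551/1000; 449/1000+551/1000→1. L = 2649/1000 ≈ 2.6490.
Efficiency = H/L = 2.6208/2.6490 = 98.9%.

98.9%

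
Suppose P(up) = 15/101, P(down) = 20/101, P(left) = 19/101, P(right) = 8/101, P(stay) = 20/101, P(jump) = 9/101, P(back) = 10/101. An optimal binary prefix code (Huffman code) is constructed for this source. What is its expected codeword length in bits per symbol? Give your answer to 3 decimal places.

Repeatedly combine the two least-probable nodes; the expected code length is the sum of the merged weights.
merge 8/101 + 9/101 → 17/101
merge 10/101 + 15/101 → 25/101
merge 17/101 + 19/101 → 36/101
merge 20/101 + 20/101 → 40/101
merge 25/101 + 36/101 → 61/101
merge 40/101 + 61/101 → 1
L = 17/101 + 25/101 + 36/101 + 40/101 + 61/101 + 1 = 280/101 ≈ 2.772 bits/symbol.

2.772 bits/symbol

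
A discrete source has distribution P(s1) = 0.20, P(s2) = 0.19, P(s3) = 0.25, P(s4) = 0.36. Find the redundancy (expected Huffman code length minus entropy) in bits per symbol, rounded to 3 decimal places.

0.050 bits

Entropy H = −Σ p log₂ p ≈ 1.9502 bits.
Huffman merges: 19/100+1/5→39/100; 1/4+9/25→61/100; 39/100+61/100→1. L = 2 ≈ 2.0000.
L − H = 2.0000 − 1.9502 = 0.050 bits.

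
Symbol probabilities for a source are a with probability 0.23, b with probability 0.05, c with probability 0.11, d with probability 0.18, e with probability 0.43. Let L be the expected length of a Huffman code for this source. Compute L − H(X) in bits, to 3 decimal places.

Entropy H = −Σ p log₂ p ≈ 2.0229 bits.
Huffman merges: 1/20+11/100→4/25; 4/25+9/50→17/50; 23/100+17/50→57/100; 43/100+57/100→1. L = 207/100 ≈ 2.0700.
L − H = 2.0700 − 2.0229 = 0.047 bits.

0.047 bits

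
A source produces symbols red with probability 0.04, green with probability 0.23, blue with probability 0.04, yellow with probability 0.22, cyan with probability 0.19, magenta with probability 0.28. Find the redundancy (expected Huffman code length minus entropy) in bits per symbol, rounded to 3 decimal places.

Entropy H = −Σ p log₂ p ≈ 2.3092 bits.
Huffman merges: 1/25+1/25→2/25; 2/25+19/100→27/100; 11/50+23/100→9/20; 27/100+7/25→11/20; 9/20+11/20→1. L = 47/20 ≈ 2.3500.
L − H = 2.3500 − 2.3092 = 0.041 bits.

0.041 bits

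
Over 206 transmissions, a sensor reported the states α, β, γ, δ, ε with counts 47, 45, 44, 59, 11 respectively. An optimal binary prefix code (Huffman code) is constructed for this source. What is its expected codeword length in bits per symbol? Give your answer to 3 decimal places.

Probabilities are the counts divided by 206.
Repeatedly combine the two least-probable nodes; the expected code length is the sum of the merged weights.
merge 11/206 + 22/103 → 55/206
merge 45/206 + 47/206 → 46/103
merge 55/206 + 59/206 → 57/103
merge 46/103 + 57/103 → 1
L = 55/206 + 46/103 + 57/103 + 1 = 467/206 ≈ 2.267 bits/symbol.

2.267 bits/symbol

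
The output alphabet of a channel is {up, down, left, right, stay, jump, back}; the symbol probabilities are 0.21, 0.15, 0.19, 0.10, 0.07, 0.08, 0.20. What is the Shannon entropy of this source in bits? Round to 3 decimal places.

2.695 bits

H = −Σ pᵢ log₂ pᵢ.
−0.21·log₂(0.21) = 0.4728
−0.15·log₂(0.15) = 0.4105
−0.19·log₂(0.19) = 0.4552
−0.10·log₂(0.10) = 0.3322
−0.07·log₂(0.07) = 0.2686
−0.08·log₂(0.08) = 0.2915
−0.20·log₂(0.20) = 0.4644
Sum ≈ 2.6952 → 2.695 bits.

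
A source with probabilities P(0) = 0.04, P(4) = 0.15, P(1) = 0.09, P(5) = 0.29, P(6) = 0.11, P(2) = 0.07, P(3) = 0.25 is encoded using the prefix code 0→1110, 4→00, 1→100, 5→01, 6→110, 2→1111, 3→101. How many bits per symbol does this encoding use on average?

2.67 bits/symbol

L̄ = Σ pᵢ·ℓᵢ = 0.04·4 + 0.15·2 + 0.09·3 + 0.29·2 + 0.11·3 + 0.07·4 + 0.25·3 = 2.67 bits/symbol.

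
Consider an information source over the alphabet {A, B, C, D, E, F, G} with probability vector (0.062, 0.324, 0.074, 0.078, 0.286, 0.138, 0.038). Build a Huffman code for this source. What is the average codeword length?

2.49 bits/symbol

Repeatedly combine the two least-probable nodes; the expected code length is the sum of the merged weights.
merge 19/500 + 31/500 → 1/10
merge 37/500 + 39/500 → 19/125
merge 1/10 + 69/500 → 119/500
merge 19/125 + 119/500 → 39/100
merge 143/500 + 81/250 → 61/100
merge 39/100 + 61/100 → 1
L = 1/10 + 19/125 + 119/500 + 39/100 + 61/100 + 1 = 249/100 = 2.49 bits/symbol.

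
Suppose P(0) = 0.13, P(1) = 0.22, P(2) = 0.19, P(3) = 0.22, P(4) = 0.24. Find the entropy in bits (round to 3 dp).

H = −Σ pᵢ log₂ pᵢ.
−0.13·log₂(0.13) = 0.3826
−0.22·log₂(0.22) = 0.4806
−0.19·log₂(0.19) = 0.4552
−0.22·log₂(0.22) = 0.4806
−0.24·log₂(0.24) = 0.4941
Sum ≈ 2.2932 → 2.293 bits.

2.293 bits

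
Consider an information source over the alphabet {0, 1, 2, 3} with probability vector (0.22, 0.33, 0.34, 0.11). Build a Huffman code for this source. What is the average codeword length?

1.99 bits/symbol

Repeatedly combine the two least-probable nodes; the expected code length is the sum of the merged weights.
merge 11/100 + 11/50 → 33/100
merge 33/100 + 33/100 → 33/50
merge 17/50 + 33/50 → 1
L = 33/100 + 33/50 + 1 = 199/100 = 1.99 bits/symbol.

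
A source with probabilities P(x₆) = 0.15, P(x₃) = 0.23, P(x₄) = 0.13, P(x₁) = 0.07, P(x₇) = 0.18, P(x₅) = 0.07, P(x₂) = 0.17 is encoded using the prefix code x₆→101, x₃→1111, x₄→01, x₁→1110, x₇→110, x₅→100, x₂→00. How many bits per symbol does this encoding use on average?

3 bits/symbol

L̄ = Σ pᵢ·ℓᵢ = 0.15·3 + 0.23·4 + 0.13·2 + 0.07·4 + 0.18·3 + 0.07·3 + 0.17·2 = 3 bits/symbol.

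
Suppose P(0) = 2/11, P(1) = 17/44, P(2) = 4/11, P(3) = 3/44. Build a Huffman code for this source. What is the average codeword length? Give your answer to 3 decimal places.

1.864 bits/symbol

Repeatedly combine the two least-probable nodes; the expected code length is the sum of the merged weights.
merge 3/44 + 2/11 → 1/4
merge 1/4 + 4/11 → 27/44
merge 17/44 + 27/44 → 1
L = 1/4 + 27/44 + 1 = 41/22 ≈ 1.864 bits/symbol.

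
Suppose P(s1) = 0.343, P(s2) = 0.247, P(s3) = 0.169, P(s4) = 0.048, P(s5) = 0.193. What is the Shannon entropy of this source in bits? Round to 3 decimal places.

2.130 bits

H = −Σ pᵢ log₂ pᵢ.
−0.343·log₂(0.343) = 0.5295
−0.247·log₂(0.247) = 0.4983
−0.169·log₂(0.169) = 0.4335
−0.048·log₂(0.048) = 0.2103
−0.193·log₂(0.193) = 0.4581
Sum ≈ 2.1296 → 2.130 bits.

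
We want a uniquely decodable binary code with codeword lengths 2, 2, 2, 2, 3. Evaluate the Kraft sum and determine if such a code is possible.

1.125; no

With common denominator 2^3 = 8: Σ 2^(−ℓᵢ) = 2/8 + 2/8 + 2/8 + 2/8 + 1/8 = 9/8 = 1.125.
Kraft's inequality requires Σ ≤ 1; here Σ = 1.125 > 1, so no such prefix code exists.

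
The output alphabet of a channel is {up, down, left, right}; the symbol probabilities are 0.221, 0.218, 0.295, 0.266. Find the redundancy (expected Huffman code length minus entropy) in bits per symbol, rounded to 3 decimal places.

0.012 bits

Entropy H = −Σ p log₂ p ≈ 1.9881 bits.
Huffman merges: 109/500+221/1000→439/1000; 133/500+59/200→561/1000; 439/1000+561/1000→1. L = 2 ≈ 2.0000.
L − H = 2.0000 − 1.9881 = 0.012 bits.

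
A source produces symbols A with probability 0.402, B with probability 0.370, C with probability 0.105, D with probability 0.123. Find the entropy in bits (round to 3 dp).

1.773 bits

H = −Σ pᵢ log₂ pᵢ.
−0.402·log₂(0.402) = 0.5285
−0.370·log₂(0.370) = 0.5307
−0.105·log₂(0.105) = 0.3414
−0.123·log₂(0.123) = 0.3719
Sum ≈ 1.7725 → 1.773 bits.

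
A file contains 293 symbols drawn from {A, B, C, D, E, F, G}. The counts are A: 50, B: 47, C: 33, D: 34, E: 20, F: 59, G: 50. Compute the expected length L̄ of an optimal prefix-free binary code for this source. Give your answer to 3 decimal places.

Probabilities are the counts divided by 293.
Repeatedly combine the two least-probable nodes; the expected code length is the sum of the merged weights.
merge 20/293 + 33/293 → 53/293
merge 34/293 + 47/293 → 81/293
merge 50/293 + 50/293 → 100/293
merge 53/293 + 59/293 → 112/293
merge 81/293 + 100/293 → 181/293
merge 112/293 + 181/293 → 1
L = 53/293 + 81/293 + 100/293 + 112/293 + 181/293 + 1 = 820/293 ≈ 2.799 bits/symbol.

2.799 bits/symbol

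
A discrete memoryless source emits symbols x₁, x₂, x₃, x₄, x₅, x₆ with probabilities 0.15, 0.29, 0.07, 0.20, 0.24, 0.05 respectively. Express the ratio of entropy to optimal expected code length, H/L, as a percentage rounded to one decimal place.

99.2%

Entropy H = −Σ p log₂ p ≈ 2.3716 bits.
Huffman merges: 1/20+7/100→3/25; 3/25+3/20→27/100; 1/5+6/25→11/25; 27/100+29/100→14/25; 11/25+14/25→1. L = 239/100 ≈ 2.3900.
Efficiency = H/L = 2.3716/2.3900 = 99.2%.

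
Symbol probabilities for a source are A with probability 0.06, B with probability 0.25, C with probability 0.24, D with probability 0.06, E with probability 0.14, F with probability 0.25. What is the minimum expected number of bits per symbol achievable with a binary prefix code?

Repeatedly combine the two least-probable nodes; the expected code length is the sum of the merged weights.
merge 3/50 + 3/50 → 3/25
merge 3/25 + 7/50 → 13/50
merge 6/25 + 1/4 → 49/100
merge 1/4 + 13/50 → 51/100
merge 49/100 + 51/100 → 1
L = 3/25 + 13/50 + 49/100 + 51/100 + 1 = 119/50 = 2.38 bits/symbol.

2.38 bits/symbol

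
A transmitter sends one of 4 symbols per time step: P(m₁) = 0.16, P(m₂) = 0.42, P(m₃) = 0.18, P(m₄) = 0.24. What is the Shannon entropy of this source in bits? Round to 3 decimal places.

1.888 bits

H = −Σ pᵢ log₂ pᵢ.
−0.16·log₂(0.16) = 0.4230
−0.42·log₂(0.42) = 0.5256
−0.18·log₂(0.18) = 0.4453
−0.24·log₂(0.24) = 0.4941
Sum ≈ 1.8881 → 1.888 bits.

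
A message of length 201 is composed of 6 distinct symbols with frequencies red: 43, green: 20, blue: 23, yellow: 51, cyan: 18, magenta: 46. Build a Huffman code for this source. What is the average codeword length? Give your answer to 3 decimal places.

Probabilities are the counts divided by 201.
Repeatedly combine the two least-probable nodes; the expected code length is the sum of the merged weights.
merge 6/67 + 20/201 → 38/201
merge 23/201 + 38/201 → 61/201
merge 43/201 + 46/201 → 89/201
merge 17/67 + 61/201 → 112/201
merge 89/201 + 112/201 → 1
L = 38/201 + 61/201 + 89/201 + 112/201 + 1 = 167/67 ≈ 2.493 bits/symbol.

2.493 bits/symbol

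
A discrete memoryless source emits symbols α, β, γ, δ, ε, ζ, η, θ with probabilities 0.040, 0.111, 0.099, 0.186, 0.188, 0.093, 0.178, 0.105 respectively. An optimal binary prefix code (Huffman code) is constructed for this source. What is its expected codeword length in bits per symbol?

Repeatedly combine the two least-probable nodes; the expected code length is the sum of the merged weights.
merge 1/25 + 93/1000 → 133/1000
merge 99/1000 + 21/200 → 51/250
merge 111/1000 + 133/1000 → 61/250
merge 89/500 + 93/500 → 91/250
merge 47/250 + 51/250 → 49/125
merge 61/250 + 91/250 → 76/125
merge 49/125 + 76/125 → 1
L = 133/1000 + 51/250 + 61/250 + 91/250 + 49/125 + 76/125 + 1 = 589/200 = 2.945 bits/symbol.

2.945 bits/symbol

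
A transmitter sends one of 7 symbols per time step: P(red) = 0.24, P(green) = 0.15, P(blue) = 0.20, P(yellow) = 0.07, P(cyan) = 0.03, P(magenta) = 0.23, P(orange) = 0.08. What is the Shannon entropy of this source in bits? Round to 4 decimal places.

2.5686 bits

H = −Σ pᵢ log₂ pᵢ.
−0.24·log₂(0.24) = 0.4941
−0.15·log₂(0.15) = 0.4105
−0.20·log₂(0.20) = 0.4644
−0.07·log₂(0.07) = 0.2686
−0.03·log₂(0.03) = 0.1518
−0.23·log₂(0.23) = 0.4877
−0.08·log₂(0.08) = 0.2915
Sum ≈ 2.5686 → 2.5686 bits.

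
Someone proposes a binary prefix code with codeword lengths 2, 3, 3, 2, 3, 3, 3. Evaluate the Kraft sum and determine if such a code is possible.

With common denominator 2^3 = 8: Σ 2^(−ℓᵢ) = 2/8 + 1/8 + 1/8 + 2/8 + 1/8 + 1/8 + 1/8 = 9/8 = 1.125.
Kraft's inequality requires Σ ≤ 1; here Σ = 1.125 > 1, so no such prefix code exists.

1.125; no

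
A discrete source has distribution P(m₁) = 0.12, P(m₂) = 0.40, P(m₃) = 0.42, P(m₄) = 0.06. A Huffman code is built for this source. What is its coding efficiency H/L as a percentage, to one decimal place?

Entropy H = −Σ p log₂ p ≈ 1.6650 bits.
Huffman merges: 3/50+3/25→9/50; 9/50+2/5→29/50; 21/50+29/50→1. L = 44/25 ≈ 1.7600.
Efficiency = H/L = 1.6650/1.7600 = 94.6%.

94.6%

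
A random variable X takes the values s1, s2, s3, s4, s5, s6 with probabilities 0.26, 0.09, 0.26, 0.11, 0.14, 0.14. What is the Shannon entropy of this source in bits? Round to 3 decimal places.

2.468 bits

H = −Σ pᵢ log₂ pᵢ.
−0.26·log₂(0.26) = 0.5053
−0.09·log₂(0.09) = 0.3127
−0.26·log₂(0.26) = 0.5053
−0.11·log₂(0.11) = 0.3503
−0.14·log₂(0.14) = 0.3971
−0.14·log₂(0.14) = 0.3971
Sum ≈ 2.4677 → 2.468 bits.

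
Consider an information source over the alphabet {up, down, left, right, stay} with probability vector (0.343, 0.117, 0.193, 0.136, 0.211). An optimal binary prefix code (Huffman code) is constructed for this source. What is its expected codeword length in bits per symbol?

2.253 bits/symbol

Repeatedly combine the two least-probable nodes; the expected code length is the sum of the merged weights.
merge 117/1000 + 17/125 → 253/1000
merge 193/1000 + 211/1000 → 101/250
merge 253/1000 + 343/1000 → 149/250
merge 101/250 + 149/250 → 1
L = 253/1000 + 101/250 + 149/250 + 1 = 2253/1000 = 2.253 bits/symbol.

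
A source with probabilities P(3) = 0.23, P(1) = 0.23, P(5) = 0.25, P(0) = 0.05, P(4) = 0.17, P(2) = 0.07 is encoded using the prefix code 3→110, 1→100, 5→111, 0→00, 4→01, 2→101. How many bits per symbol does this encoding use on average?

2.78 bits/symbol

L̄ = Σ pᵢ·ℓᵢ = 0.23·3 + 0.23·3 + 0.25·3 + 0.05·2 + 0.17·2 + 0.07·3 = 2.78 bits/symbol.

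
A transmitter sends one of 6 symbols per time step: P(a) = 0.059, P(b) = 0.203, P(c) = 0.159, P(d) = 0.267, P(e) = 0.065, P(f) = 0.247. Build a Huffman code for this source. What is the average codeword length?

2.407 bits/symbol

Repeatedly combine the two least-probable nodes; the expected code length is the sum of the merged weights.
merge 59/1000 + 13/200 → 31/250
merge 31/250 + 159/1000 → 283/1000
merge 203/1000 + 247/1000 → 9/20
merge 267/1000 + 283/1000 → 11/20
merge 9/20 + 11/20 → 1
L = 31/250 + 283/1000 + 9/20 + 11/20 + 1 = 2407/1000 = 2.407 bits/symbol.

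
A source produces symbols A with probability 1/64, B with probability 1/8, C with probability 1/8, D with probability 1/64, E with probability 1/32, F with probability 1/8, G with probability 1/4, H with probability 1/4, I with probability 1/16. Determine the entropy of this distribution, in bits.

2.71875 bits

Each probability is a power of 1/2, so log₂(1/p) is an integer.
H = Σ p·log₂(1/p) = 1/64·6 + 1/8·3 + 1/8·3 + 1/64·6 + 1/32·5 + 1/8·3 + 1/4·2 + 1/4·2 + 1/16·4 = 2.71875 bits.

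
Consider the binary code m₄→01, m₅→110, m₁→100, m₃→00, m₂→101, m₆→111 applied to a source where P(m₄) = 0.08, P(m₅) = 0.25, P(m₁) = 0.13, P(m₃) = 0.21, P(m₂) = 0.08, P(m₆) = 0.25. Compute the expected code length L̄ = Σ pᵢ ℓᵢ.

2.71 bits/symbol

L̄ = Σ pᵢ·ℓᵢ = 0.08·2 + 0.25·3 + 0.13·3 + 0.21·2 + 0.08·3 + 0.25·3 = 2.71 bits/symbol.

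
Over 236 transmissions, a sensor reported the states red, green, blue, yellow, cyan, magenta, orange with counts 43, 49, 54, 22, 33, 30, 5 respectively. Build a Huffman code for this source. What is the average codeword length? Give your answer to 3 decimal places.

2.678 bits/symbol

Probabilities are the counts divided by 236.
Repeatedly combine the two least-probable nodes; the expected code length is the sum of the merged weights.
merge 5/236 + 11/118 → 27/236
merge 27/236 + 15/118 → 57/236
merge 33/236 + 43/236 → 19/59
merge 49/236 + 27/118 → 103/236
merge 57/236 + 19/59 → 133/236
merge 103/236 + 133/236 → 1
L = 27/236 + 57/236 + 19/59 + 103/236 + 133/236 + 1 = 158/59 ≈ 2.678 bits/symbol.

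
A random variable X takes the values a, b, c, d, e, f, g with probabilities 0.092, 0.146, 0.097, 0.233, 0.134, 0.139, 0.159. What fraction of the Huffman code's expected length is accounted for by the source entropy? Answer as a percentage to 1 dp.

99.2%

Entropy H = −Σ p log₂ p ≈ 2.7442 bits.
Huffman merges: 23/250+97/1000→189/1000; 67/500+139/1000→273/1000; 73/500+159/1000→61/200; 189/1000+233/1000→211/500; 273/1000+61/200→289/500; 211/500+289/500→1. L = 2767/1000 ≈ 2.7670.
Efficiency = H/L = 2.7442/2.7670 = 99.2%.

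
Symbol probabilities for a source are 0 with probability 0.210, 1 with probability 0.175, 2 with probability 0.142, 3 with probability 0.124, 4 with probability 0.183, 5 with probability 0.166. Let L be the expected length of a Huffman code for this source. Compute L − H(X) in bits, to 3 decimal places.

0.042 bits

Entropy H = −Σ p log₂ p ≈ 2.5646 bits.
Huffman merges: 31/250+71/500→133/500; 83/500+7/40→341/1000; 183/1000+21/100→393/1000; 133/500+341/1000→607/1000; 393/1000+607/1000→1. L = 2607/1000 ≈ 2.6070.
L − H = 2.6070 − 2.5646 = 0.042 bits.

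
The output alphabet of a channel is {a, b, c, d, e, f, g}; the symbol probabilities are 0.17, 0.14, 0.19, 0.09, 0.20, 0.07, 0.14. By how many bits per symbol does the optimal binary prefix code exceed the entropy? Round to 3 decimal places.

Entropy H = −Σ p log₂ p ≈ 2.7296 bits.
Huffman merges: 7/100+9/100→4/25; 7/50+7/50→7/25; 4/25+17/100→33/100; 19/100+1/5→39/100; 7/25+33/100→61/100; 39/100+61/100→1. L = 277/100 ≈ 2.7700.
L − H = 2.7700 − 2.7296 = 0.040 bits.

0.040 bits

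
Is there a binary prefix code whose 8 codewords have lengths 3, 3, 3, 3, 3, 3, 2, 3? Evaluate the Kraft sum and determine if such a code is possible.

With common denominator 2^3 = 8: Σ 2^(−ℓᵢ) = 1/8 + 1/8 + 1/8 + 1/8 + 1/8 + 1/8 + 2/8 + 1/8 = 9/8 = 1.125.
Kraft's inequality requires Σ ≤ 1; here Σ = 1.125 > 1, so no such prefix code exists.

1.125; no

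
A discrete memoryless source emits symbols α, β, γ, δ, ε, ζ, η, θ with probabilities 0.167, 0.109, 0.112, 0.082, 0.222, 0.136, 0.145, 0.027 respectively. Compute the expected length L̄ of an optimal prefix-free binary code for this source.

2.887 bits/symbol

Repeatedly combine the two least-probable nodes; the expected code length is the sum of the merged weights.
merge 27/1000 + 41/500 → 109/1000
merge 109/1000 + 109/1000 → 109/500
merge 14/125 + 17/125 → 31/125
merge 29/200 + 167/1000 → 39/125
merge 109/500 + 111/500 → 11/25
merge 31/125 + 39/125 → 14/25
merge 11/25 + 14/25 → 1
L = 109/1000 + 109/500 + 31/125 + 39/125 + 11/25 + 14/25 + 1 = 2887/1000 = 2.887 bits/symbol.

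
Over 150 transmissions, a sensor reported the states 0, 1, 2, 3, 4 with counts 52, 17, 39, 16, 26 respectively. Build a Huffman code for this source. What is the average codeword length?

2.22 bits/symbol

Probabilities are the counts divided by 150.
Repeatedly combine the two least-probable nodes; the expected code length is the sum of the merged weights.
merge 8/75 + 17/150 → 11/50
merge 13/75 + 11/50 → 59/150
merge 13/50 + 26/75 → 91/150
merge 59/150 + 91/150 → 1
L = 11/50 + 59/150 + 91/150 + 1 = 111/50 = 2.22 bits/symbol.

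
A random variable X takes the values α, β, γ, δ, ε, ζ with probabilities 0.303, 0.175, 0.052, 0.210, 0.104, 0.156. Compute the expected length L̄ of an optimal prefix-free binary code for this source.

Repeatedly combine the two least-probable nodes; the expected code length is the sum of the merged weights.
merge 13/250 + 13/125 → 39/250
merge 39/250 + 39/250 → 39/125
merge 7/40 + 21/100 → 77/200
merge 303/1000 + 39/125 → 123/200
merge 77/200 + 123/200 → 1
L = 39/250 + 39/125 + 77/200 + 123/200 + 1 = 617/250 = 2.468 bits/symbol.

2.468 bits/symbol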